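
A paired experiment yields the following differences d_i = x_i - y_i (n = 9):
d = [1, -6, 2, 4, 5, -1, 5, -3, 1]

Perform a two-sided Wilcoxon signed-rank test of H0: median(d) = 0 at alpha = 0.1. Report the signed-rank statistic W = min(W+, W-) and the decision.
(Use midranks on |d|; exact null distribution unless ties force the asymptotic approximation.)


Step 1: Drop any zero differences (none here) and take |d_i|.
|d| = [1, 6, 2, 4, 5, 1, 5, 3, 1]
Step 2: Midrank |d_i| (ties get averaged ranks).
ranks: |1|->2, |6|->9, |2|->4, |4|->6, |5|->7.5, |1|->2, |5|->7.5, |3|->5, |1|->2
Step 3: Attach original signs; sum ranks with positive sign and with negative sign.
W+ = 2 + 4 + 6 + 7.5 + 7.5 + 2 = 29
W- = 9 + 2 + 5 = 16
(Check: W+ + W- = 45 should equal n(n+1)/2 = 45.)
Step 4: Test statistic W = min(W+, W-) = 16.
Step 5: Ties in |d|, so use the tie-corrected normal approximation.
        E[W] = n(n+1)/4 = 9*10/4 = 22.5.
        Tie groups: |d|=1 (t=3), |d|=5 (t=2); sum(t^3 - t) = 30.
        Var[W] = n(n+1)(2n+1)/24 - sum(t^3-t)/48 = 1710/24 - 30/48 = 70.625.
        z = (W - E[W]) / sqrt(Var[W]) = (16 - 22.5) / 8.4039 = -0.7735.
        Two-sided p = 2*Phi(z) = 0.439254.
Step 6: alpha = 0.1. fail to reject H0.

W+ = 29, W- = 16, W = min = 16, p = 0.439254, fail to reject H0.


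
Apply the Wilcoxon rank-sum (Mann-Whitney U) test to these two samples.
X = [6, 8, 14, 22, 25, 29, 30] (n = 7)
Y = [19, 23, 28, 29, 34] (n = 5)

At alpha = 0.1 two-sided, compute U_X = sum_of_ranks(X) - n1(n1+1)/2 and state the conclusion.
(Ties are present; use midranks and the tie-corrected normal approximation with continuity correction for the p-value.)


Step 1: Combine and sort all 12 observations; assign midranks.
sorted (value, group): (6,X), (8,X), (14,X), (19,Y), (22,X), (23,Y), (25,X), (28,Y), (29,X), (29,Y), (30,X), (34,Y)
ranks: 6->1, 8->2, 14->3, 19->4, 22->5, 23->6, 25->7, 28->8, 29->9.5, 29->9.5, 30->11, 34->12
Step 2: Rank sum for X: R1 = 1 + 2 + 3 + 5 + 7 + 9.5 + 11 = 38.5.
Step 3: U_X = R1 - n1(n1+1)/2 = 38.5 - 7*8/2 = 38.5 - 28 = 10.5.
       U_Y = n1*n2 - U_X = 35 - 10.5 = 24.5.
Step 4: Ties are present, so use the tie-corrected normal approximation (with continuity correction) for the p-value.
Step 5: p-value = 0.290307; compare to alpha = 0.1. fail to reject H0.

U_X = 10.5, p = 0.290307, fail to reject H0 at alpha = 0.1.


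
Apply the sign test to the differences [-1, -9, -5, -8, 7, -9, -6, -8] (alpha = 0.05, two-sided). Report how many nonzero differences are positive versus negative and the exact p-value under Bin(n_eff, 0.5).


Step 1: Discard zero differences. Original n = 8; n_eff = number of nonzero differences = 8.
Nonzero differences (with sign): -1, -9, -5, -8, +7, -9, -6, -8
Step 2: Count signs: positive = 1, negative = 7.
Step 3: Under H0: P(positive) = 0.5, so the number of positives S ~ Bin(8, 0.5).
Step 4: Two-sided exact p-value = sum of Bin(8,0.5) probabilities at or below the observed probability = 0.070312.
Step 5: alpha = 0.05. fail to reject H0.

n_eff = 8, pos = 1, neg = 7, p = 0.070312, fail to reject H0.


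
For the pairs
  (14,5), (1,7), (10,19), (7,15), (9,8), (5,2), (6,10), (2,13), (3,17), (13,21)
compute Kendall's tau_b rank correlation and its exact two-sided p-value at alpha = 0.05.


Step 1: Enumerate the 45 unordered pairs (i,j) with i<j and classify each by sign(x_j-x_i) * sign(y_j-y_i).
  (1,2):dx=-13,dy=+2->D; (1,3):dx=-4,dy=+14->D; (1,4):dx=-7,dy=+10->D; (1,5):dx=-5,dy=+3->D
  (1,6):dx=-9,dy=-3->C; (1,7):dx=-8,dy=+5->D; (1,8):dx=-12,dy=+8->D; (1,9):dx=-11,dy=+12->D
  (1,10):dx=-1,dy=+16->D; (2,3):dx=+9,dy=+12->C; (2,4):dx=+6,dy=+8->C; (2,5):dx=+8,dy=+1->C
  (2,6):dx=+4,dy=-5->D; (2,7):dx=+5,dy=+3->C; (2,8):dx=+1,dy=+6->C; (2,9):dx=+2,dy=+10->C
  (2,10):dx=+12,dy=+14->C; (3,4):dx=-3,dy=-4->C; (3,5):dx=-1,dy=-11->C; (3,6):dx=-5,dy=-17->C
  (3,7):dx=-4,dy=-9->C; (3,8):dx=-8,dy=-6->C; (3,9):dx=-7,dy=-2->C; (3,10):dx=+3,dy=+2->C
  (4,5):dx=+2,dy=-7->D; (4,6):dx=-2,dy=-13->C; (4,7):dx=-1,dy=-5->C; (4,8):dx=-5,dy=-2->C
  (4,9):dx=-4,dy=+2->D; (4,10):dx=+6,dy=+6->C; (5,6):dx=-4,dy=-6->C; (5,7):dx=-3,dy=+2->D
  (5,8):dx=-7,dy=+5->D; (5,9):dx=-6,dy=+9->D; (5,10):dx=+4,dy=+13->C; (6,7):dx=+1,dy=+8->C
  (6,8):dx=-3,dy=+11->D; (6,9):dx=-2,dy=+15->D; (6,10):dx=+8,dy=+19->C; (7,8):dx=-4,dy=+3->D
  (7,9):dx=-3,dy=+7->D; (7,10):dx=+7,dy=+11->C; (8,9):dx=+1,dy=+4->C; (8,10):dx=+11,dy=+8->C
  (9,10):dx=+10,dy=+4->C
Step 2: C = 27, D = 18, total pairs = 45.
Step 3: tau = (C - D)/(n(n-1)/2) = (27 - 18)/45 = 0.200000.
Step 4: Exact two-sided p-value (enumerate n! = 3628800 permutations of y under H0): p = 0.484313.
Step 5: alpha = 0.05. fail to reject H0.

tau_b = 0.2000 (C=27, D=18), p = 0.484313, fail to reject H0.


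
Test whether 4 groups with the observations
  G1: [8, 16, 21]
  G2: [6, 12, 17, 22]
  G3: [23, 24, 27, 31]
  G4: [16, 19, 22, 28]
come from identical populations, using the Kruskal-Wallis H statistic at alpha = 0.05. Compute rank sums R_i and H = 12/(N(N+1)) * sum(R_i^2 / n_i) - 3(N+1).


Step 1: Combine all N = 15 observations and assign midranks.
sorted (value, group, rank): (6,G2,1), (8,G1,2), (12,G2,3), (16,G1,4.5), (16,G4,4.5), (17,G2,6), (19,G4,7), (21,G1,8), (22,G2,9.5), (22,G4,9.5), (23,G3,11), (24,G3,12), (27,G3,13), (28,G4,14), (31,G3,15)
Step 2: Sum ranks within each group.
R_1 = 14.5 (n_1 = 3)
R_2 = 19.5 (n_2 = 4)
R_3 = 51 (n_3 = 4)
R_4 = 35 (n_4 = 4)
Step 3: H = 12/(N(N+1)) * sum(R_i^2/n_i) - 3(N+1)
     = 12/(15*16) * (14.5^2/3 + 19.5^2/4 + 51^2/4 + 35^2/4) - 3*16
     = 0.050000 * 1121.65 - 48
     = 8.082292.
Step 4: Ties present; correction factor C = 1 - 12/(15^3 - 15) = 0.996429. Corrected H = 8.082292 / 0.996429 = 8.111260.
Step 5: Under H0, H ~ chi^2(3); p-value = 0.043767.
Step 6: alpha = 0.05. reject H0.

H = 8.1113, df = 3, p = 0.043767, reject H0.


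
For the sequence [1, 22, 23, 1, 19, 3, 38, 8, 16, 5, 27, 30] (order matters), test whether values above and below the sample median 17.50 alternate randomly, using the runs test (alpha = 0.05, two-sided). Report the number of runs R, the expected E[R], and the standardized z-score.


Step 1: Compute median = 17.50; label A = above, B = below.
Labels in order: BAABABABBBAA  (n_A = 6, n_B = 6)
Step 2: Count runs R = 8.
Step 3: Under H0 (random ordering), E[R] = 2*n_A*n_B/(n_A+n_B) + 1 = 2*6*6/12 + 1 = 7.0000.
        Var[R] = 2*n_A*n_B*(2*n_A*n_B - n_A - n_B) / ((n_A+n_B)^2 * (n_A+n_B-1)) = 4320/1584 = 2.7273.
        SD[R] = 1.6514.
Step 4: Continuity-corrected z = (R - 0.5 - E[R]) / SD[R] = (8 - 0.5 - 7.0000) / 1.6514 = 0.3028.
Step 5: Two-sided p-value via normal approximation = 2*(1 - Phi(|z|)) = 0.762069.
Step 6: alpha = 0.05. fail to reject H0.

R = 8, z = 0.3028, p = 0.762069, fail to reject H0.


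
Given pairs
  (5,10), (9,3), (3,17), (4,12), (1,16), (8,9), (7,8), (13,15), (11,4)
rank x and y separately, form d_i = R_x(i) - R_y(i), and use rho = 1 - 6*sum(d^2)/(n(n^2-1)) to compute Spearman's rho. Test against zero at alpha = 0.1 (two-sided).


Step 1: Rank x and y separately (midranks; no ties here).
rank(x): 5->4, 9->7, 3->2, 4->3, 1->1, 8->6, 7->5, 13->9, 11->8
rank(y): 10->5, 3->1, 17->9, 12->6, 16->8, 9->4, 8->3, 15->7, 4->2
Step 2: d_i = R_x(i) - R_y(i); compute d_i^2.
  (4-5)^2=1, (7-1)^2=36, (2-9)^2=49, (3-6)^2=9, (1-8)^2=49, (6-4)^2=4, (5-3)^2=4, (9-7)^2=4, (8-2)^2=36
sum(d^2) = 192.
Step 3: rho = 1 - 6*192 / (9*(9^2 - 1)) = 1 - 1152/720 = -0.600000.
Step 4: Under H0, t = rho * sqrt((n-2)/(1-rho^2)) = -1.9843 ~ t(7).
Step 5: Two-sided p-value from the t-distribution with 7 df = 0.087623.
Step 6: alpha = 0.1. reject H0.

rho = -0.6000, p = 0.087623, reject H0 at alpha = 0.1.


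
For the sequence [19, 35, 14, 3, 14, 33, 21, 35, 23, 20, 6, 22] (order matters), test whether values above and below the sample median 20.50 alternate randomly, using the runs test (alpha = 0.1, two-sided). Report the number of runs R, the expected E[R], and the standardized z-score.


Step 1: Compute median = 20.50; label A = above, B = below.
Labels in order: BABBBAAAABBA  (n_A = 6, n_B = 6)
Step 2: Count runs R = 6.
Step 3: Under H0 (random ordering), E[R] = 2*n_A*n_B/(n_A+n_B) + 1 = 2*6*6/12 + 1 = 7.0000.
        Var[R] = 2*n_A*n_B*(2*n_A*n_B - n_A - n_B) / ((n_A+n_B)^2 * (n_A+n_B-1)) = 4320/1584 = 2.7273.
        SD[R] = 1.6514.
Step 4: Continuity-corrected z = (R + 0.5 - E[R]) / SD[R] = (6 + 0.5 - 7.0000) / 1.6514 = -0.3028.
Step 5: Two-sided p-value via normal approximation = 2*(1 - Phi(|z|)) = 0.762069.
Step 6: alpha = 0.1. fail to reject H0.

R = 6, z = -0.3028, p = 0.762069, fail to reject H0.


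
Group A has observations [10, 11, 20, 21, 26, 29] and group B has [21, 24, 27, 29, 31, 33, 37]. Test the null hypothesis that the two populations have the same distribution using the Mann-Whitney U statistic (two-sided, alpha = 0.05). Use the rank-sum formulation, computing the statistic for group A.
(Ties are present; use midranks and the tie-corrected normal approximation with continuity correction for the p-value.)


Step 1: Combine and sort all 13 observations; assign midranks.
sorted (value, group): (10,X), (11,X), (20,X), (21,X), (21,Y), (24,Y), (26,X), (27,Y), (29,X), (29,Y), (31,Y), (33,Y), (37,Y)
ranks: 10->1, 11->2, 20->3, 21->4.5, 21->4.5, 24->6, 26->7, 27->8, 29->9.5, 29->9.5, 31->11, 33->12, 37->13
Step 2: Rank sum for X: R1 = 1 + 2 + 3 + 4.5 + 7 + 9.5 = 27.
Step 3: U_X = R1 - n1(n1+1)/2 = 27 - 6*7/2 = 27 - 21 = 6.
       U_Y = n1*n2 - U_X = 42 - 6 = 36.
Step 4: Ties are present, so use the tie-corrected normal approximation (with continuity correction) for the p-value.
Step 5: p-value = 0.037788; compare to alpha = 0.05. reject H0.

U_X = 6, p = 0.037788, reject H0 at alpha = 0.05.


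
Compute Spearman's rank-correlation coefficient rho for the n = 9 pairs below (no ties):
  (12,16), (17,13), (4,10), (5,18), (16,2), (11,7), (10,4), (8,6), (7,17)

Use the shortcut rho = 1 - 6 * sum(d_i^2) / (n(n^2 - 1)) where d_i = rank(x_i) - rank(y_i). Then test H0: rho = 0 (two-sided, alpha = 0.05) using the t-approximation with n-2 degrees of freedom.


Step 1: Rank x and y separately (midranks; no ties here).
rank(x): 12->7, 17->9, 4->1, 5->2, 16->8, 11->6, 10->5, 8->4, 7->3
rank(y): 16->7, 13->6, 10->5, 18->9, 2->1, 7->4, 4->2, 6->3, 17->8
Step 2: d_i = R_x(i) - R_y(i); compute d_i^2.
  (7-7)^2=0, (9-6)^2=9, (1-5)^2=16, (2-9)^2=49, (8-1)^2=49, (6-4)^2=4, (5-2)^2=9, (4-3)^2=1, (3-8)^2=25
sum(d^2) = 162.
Step 3: rho = 1 - 6*162 / (9*(9^2 - 1)) = 1 - 972/720 = -0.350000.
Step 4: Under H0, t = rho * sqrt((n-2)/(1-rho^2)) = -0.9885 ~ t(7).
Step 5: Two-sided p-value from the t-distribution with 7 df = 0.355820.
Step 6: alpha = 0.05. fail to reject H0.

rho = -0.3500, p = 0.355820, fail to reject H0 at alpha = 0.05.


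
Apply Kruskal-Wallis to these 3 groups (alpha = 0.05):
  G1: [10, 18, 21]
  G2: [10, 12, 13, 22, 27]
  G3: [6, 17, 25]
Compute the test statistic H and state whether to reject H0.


Step 1: Combine all N = 11 observations and assign midranks.
sorted (value, group, rank): (6,G3,1), (10,G1,2.5), (10,G2,2.5), (12,G2,4), (13,G2,5), (17,G3,6), (18,G1,7), (21,G1,8), (22,G2,9), (25,G3,10), (27,G2,11)
Step 2: Sum ranks within each group.
R_1 = 17.5 (n_1 = 3)
R_2 = 31.5 (n_2 = 5)
R_3 = 17 (n_3 = 3)
Step 3: H = 12/(N(N+1)) * sum(R_i^2/n_i) - 3(N+1)
     = 12/(11*12) * (17.5^2/3 + 31.5^2/5 + 17^2/3) - 3*12
     = 0.090909 * 396.867 - 36
     = 0.078788.
Step 4: Ties present; correction factor C = 1 - 6/(11^3 - 11) = 0.995455. Corrected H = 0.078788 / 0.995455 = 0.079148.
Step 5: Under H0, H ~ chi^2(2); p-value = 0.961199.
Step 6: alpha = 0.05. fail to reject H0.

H = 0.0791, df = 2, p = 0.961199, fail to reject H0.


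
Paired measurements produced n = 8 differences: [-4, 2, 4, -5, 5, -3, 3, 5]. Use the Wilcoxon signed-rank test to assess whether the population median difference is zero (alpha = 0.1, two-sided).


Step 1: Drop any zero differences (none here) and take |d_i|.
|d| = [4, 2, 4, 5, 5, 3, 3, 5]
Step 2: Midrank |d_i| (ties get averaged ranks).
ranks: |4|->4.5, |2|->1, |4|->4.5, |5|->7, |5|->7, |3|->2.5, |3|->2.5, |5|->7
Step 3: Attach original signs; sum ranks with positive sign and with negative sign.
W+ = 1 + 4.5 + 7 + 2.5 + 7 = 22
W- = 4.5 + 7 + 2.5 = 14
(Check: W+ + W- = 36 should equal n(n+1)/2 = 36.)
Step 4: Test statistic W = min(W+, W-) = 14.
Step 5: Ties in |d|, so use the tie-corrected normal approximation.
        E[W] = n(n+1)/4 = 8*9/4 = 18.
        Tie groups: |d|=3 (t=2), |d|=4 (t=2), |d|=5 (t=3); sum(t^3 - t) = 36.
        Var[W] = n(n+1)(2n+1)/24 - sum(t^3-t)/48 = 1224/24 - 36/48 = 50.25.
        z = (W - E[W]) / sqrt(Var[W]) = (14 - 18) / 7.0887 = -0.5643.
        Two-sided p = 2*Phi(z) = 0.572566.
Step 6: alpha = 0.1. fail to reject H0.

W+ = 22, W- = 14, W = min = 14, p = 0.572566, fail to reject H0.


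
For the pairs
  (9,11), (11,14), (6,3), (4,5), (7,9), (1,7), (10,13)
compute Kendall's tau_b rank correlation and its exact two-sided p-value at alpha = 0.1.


Step 1: Enumerate the 21 unordered pairs (i,j) with i<j and classify each by sign(x_j-x_i) * sign(y_j-y_i).
  (1,2):dx=+2,dy=+3->C; (1,3):dx=-3,dy=-8->C; (1,4):dx=-5,dy=-6->C; (1,5):dx=-2,dy=-2->C
  (1,6):dx=-8,dy=-4->C; (1,7):dx=+1,dy=+2->C; (2,3):dx=-5,dy=-11->C; (2,4):dx=-7,dy=-9->C
  (2,5):dx=-4,dy=-5->C; (2,6):dx=-10,dy=-7->C; (2,7):dx=-1,dy=-1->C; (3,4):dx=-2,dy=+2->D
  (3,5):dx=+1,dy=+6->C; (3,6):dx=-5,dy=+4->D; (3,7):dx=+4,dy=+10->C; (4,5):dx=+3,dy=+4->C
  (4,6):dx=-3,dy=+2->D; (4,7):dx=+6,dy=+8->C; (5,6):dx=-6,dy=-2->C; (5,7):dx=+3,dy=+4->C
  (6,7):dx=+9,dy=+6->C
Step 2: C = 18, D = 3, total pairs = 21.
Step 3: tau = (C - D)/(n(n-1)/2) = (18 - 3)/21 = 0.714286.
Step 4: Exact two-sided p-value (enumerate n! = 5040 permutations of y under H0): p = 0.030159.
Step 5: alpha = 0.1. reject H0.

tau_b = 0.7143 (C=18, D=3), p = 0.030159, reject H0.


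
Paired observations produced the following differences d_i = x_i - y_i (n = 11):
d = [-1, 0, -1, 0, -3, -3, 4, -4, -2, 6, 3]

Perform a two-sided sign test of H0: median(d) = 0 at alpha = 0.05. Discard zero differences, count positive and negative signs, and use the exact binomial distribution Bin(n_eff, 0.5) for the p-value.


Step 1: Discard zero differences. Original n = 11; n_eff = number of nonzero differences = 9.
Nonzero differences (with sign): -1, -1, -3, -3, +4, -4, -2, +6, +3
Step 2: Count signs: positive = 3, negative = 6.
Step 3: Under H0: P(positive) = 0.5, so the number of positives S ~ Bin(9, 0.5).
Step 4: Two-sided exact p-value = sum of Bin(9,0.5) probabilities at or below the observed probability = 0.507812.
Step 5: alpha = 0.05. fail to reject H0.

n_eff = 9, pos = 3, neg = 6, p = 0.507812, fail to reject H0.


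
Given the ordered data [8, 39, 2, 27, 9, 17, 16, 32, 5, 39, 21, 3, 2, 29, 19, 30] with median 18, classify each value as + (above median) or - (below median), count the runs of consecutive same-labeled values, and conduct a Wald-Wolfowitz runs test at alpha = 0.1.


Step 1: Compute median = 18; label A = above, B = below.
Labels in order: BABABBBABAABBAAA  (n_A = 8, n_B = 8)
Step 2: Count runs R = 10.
Step 3: Under H0 (random ordering), E[R] = 2*n_A*n_B/(n_A+n_B) + 1 = 2*8*8/16 + 1 = 9.0000.
        Var[R] = 2*n_A*n_B*(2*n_A*n_B - n_A - n_B) / ((n_A+n_B)^2 * (n_A+n_B-1)) = 14336/3840 = 3.7333.
        SD[R] = 1.9322.
Step 4: Continuity-corrected z = (R - 0.5 - E[R]) / SD[R] = (10 - 0.5 - 9.0000) / 1.9322 = 0.2588.
Step 5: Two-sided p-value via normal approximation = 2*(1 - Phi(|z|)) = 0.795809.
Step 6: alpha = 0.1. fail to reject H0.

R = 10, z = 0.2588, p = 0.795809, fail to reject H0.


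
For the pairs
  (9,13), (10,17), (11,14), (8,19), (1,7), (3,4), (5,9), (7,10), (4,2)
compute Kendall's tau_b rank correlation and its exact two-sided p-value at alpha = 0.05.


Step 1: Enumerate the 36 unordered pairs (i,j) with i<j and classify each by sign(x_j-x_i) * sign(y_j-y_i).
  (1,2):dx=+1,dy=+4->C; (1,3):dx=+2,dy=+1->C; (1,4):dx=-1,dy=+6->D; (1,5):dx=-8,dy=-6->C
  (1,6):dx=-6,dy=-9->C; (1,7):dx=-4,dy=-4->C; (1,8):dx=-2,dy=-3->C; (1,9):dx=-5,dy=-11->C
  (2,3):dx=+1,dy=-3->D; (2,4):dx=-2,dy=+2->D; (2,5):dx=-9,dy=-10->C; (2,6):dx=-7,dy=-13->C
  (2,7):dx=-5,dy=-8->C; (2,8):dx=-3,dy=-7->C; (2,9):dx=-6,dy=-15->C; (3,4):dx=-3,dy=+5->D
  (3,5):dx=-10,dy=-7->C; (3,6):dx=-8,dy=-10->C; (3,7):dx=-6,dy=-5->C; (3,8):dx=-4,dy=-4->C
  (3,9):dx=-7,dy=-12->C; (4,5):dx=-7,dy=-12->C; (4,6):dx=-5,dy=-15->C; (4,7):dx=-3,dy=-10->C
  (4,8):dx=-1,dy=-9->C; (4,9):dx=-4,dy=-17->C; (5,6):dx=+2,dy=-3->D; (5,7):dx=+4,dy=+2->C
  (5,8):dx=+6,dy=+3->C; (5,9):dx=+3,dy=-5->D; (6,7):dx=+2,dy=+5->C; (6,8):dx=+4,dy=+6->C
  (6,9):dx=+1,dy=-2->D; (7,8):dx=+2,dy=+1->C; (7,9):dx=-1,dy=-7->C; (8,9):dx=-3,dy=-8->C
Step 2: C = 29, D = 7, total pairs = 36.
Step 3: tau = (C - D)/(n(n-1)/2) = (29 - 7)/36 = 0.611111.
Step 4: Exact two-sided p-value (enumerate n! = 362880 permutations of y under H0): p = 0.024741.
Step 5: alpha = 0.05. reject H0.

tau_b = 0.6111 (C=29, D=7), p = 0.024741, reject H0.


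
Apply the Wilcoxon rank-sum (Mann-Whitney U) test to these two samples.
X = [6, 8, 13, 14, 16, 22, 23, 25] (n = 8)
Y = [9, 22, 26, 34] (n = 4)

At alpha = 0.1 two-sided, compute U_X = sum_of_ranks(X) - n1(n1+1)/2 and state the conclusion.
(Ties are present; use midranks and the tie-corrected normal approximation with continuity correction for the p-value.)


Step 1: Combine and sort all 12 observations; assign midranks.
sorted (value, group): (6,X), (8,X), (9,Y), (13,X), (14,X), (16,X), (22,X), (22,Y), (23,X), (25,X), (26,Y), (34,Y)
ranks: 6->1, 8->2, 9->3, 13->4, 14->5, 16->6, 22->7.5, 22->7.5, 23->9, 25->10, 26->11, 34->12
Step 2: Rank sum for X: R1 = 1 + 2 + 4 + 5 + 6 + 7.5 + 9 + 10 = 44.5.
Step 3: U_X = R1 - n1(n1+1)/2 = 44.5 - 8*9/2 = 44.5 - 36 = 8.5.
       U_Y = n1*n2 - U_X = 32 - 8.5 = 23.5.
Step 4: Ties are present, so use the tie-corrected normal approximation (with continuity correction) for the p-value.
Step 5: p-value = 0.233663; compare to alpha = 0.1. fail to reject H0.

U_X = 8.5, p = 0.233663, fail to reject H0 at alpha = 0.1.


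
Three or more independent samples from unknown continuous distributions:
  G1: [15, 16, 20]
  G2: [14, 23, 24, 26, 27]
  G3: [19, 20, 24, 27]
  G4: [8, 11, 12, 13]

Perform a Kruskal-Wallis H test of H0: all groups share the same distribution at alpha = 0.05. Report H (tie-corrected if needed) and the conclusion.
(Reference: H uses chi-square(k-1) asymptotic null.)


Step 1: Combine all N = 16 observations and assign midranks.
sorted (value, group, rank): (8,G4,1), (11,G4,2), (12,G4,3), (13,G4,4), (14,G2,5), (15,G1,6), (16,G1,7), (19,G3,8), (20,G1,9.5), (20,G3,9.5), (23,G2,11), (24,G2,12.5), (24,G3,12.5), (26,G2,14), (27,G2,15.5), (27,G3,15.5)
Step 2: Sum ranks within each group.
R_1 = 22.5 (n_1 = 3)
R_2 = 58 (n_2 = 5)
R_3 = 45.5 (n_3 = 4)
R_4 = 10 (n_4 = 4)
Step 3: H = 12/(N(N+1)) * sum(R_i^2/n_i) - 3(N+1)
     = 12/(16*17) * (22.5^2/3 + 58^2/5 + 45.5^2/4 + 10^2/4) - 3*17
     = 0.044118 * 1384.11 - 51
     = 10.063787.
Step 4: Ties present; correction factor C = 1 - 18/(16^3 - 16) = 0.995588. Corrected H = 10.063787 / 0.995588 = 10.108383.
Step 5: Under H0, H ~ chi^2(3); p-value = 0.017667.
Step 6: alpha = 0.05. reject H0.

H = 10.1084, df = 3, p = 0.017667, reject H0.


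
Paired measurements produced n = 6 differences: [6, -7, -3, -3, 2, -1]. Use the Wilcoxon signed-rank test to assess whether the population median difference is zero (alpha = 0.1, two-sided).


Step 1: Drop any zero differences (none here) and take |d_i|.
|d| = [6, 7, 3, 3, 2, 1]
Step 2: Midrank |d_i| (ties get averaged ranks).
ranks: |6|->5, |7|->6, |3|->3.5, |3|->3.5, |2|->2, |1|->1
Step 3: Attach original signs; sum ranks with positive sign and with negative sign.
W+ = 5 + 2 = 7
W- = 6 + 3.5 + 3.5 + 1 = 14
(Check: W+ + W- = 21 should equal n(n+1)/2 = 21.)
Step 4: Test statistic W = min(W+, W-) = 7.
Step 5: Ties in |d|, so use the tie-corrected normal approximation.
        E[W] = n(n+1)/4 = 6*7/4 = 10.5.
        Tie groups: |d|=3 (t=2); sum(t^3 - t) = 6.
        Var[W] = n(n+1)(2n+1)/24 - sum(t^3-t)/48 = 546/24 - 6/48 = 22.625.
        z = (W - E[W]) / sqrt(Var[W]) = (7 - 10.5) / 4.7566 = -0.7358.
        Two-sided p = 2*Phi(z) = 0.461838.
Step 6: alpha = 0.1. fail to reject H0.

W+ = 7, W- = 14, W = min = 7, p = 0.461838, fail to reject H0.


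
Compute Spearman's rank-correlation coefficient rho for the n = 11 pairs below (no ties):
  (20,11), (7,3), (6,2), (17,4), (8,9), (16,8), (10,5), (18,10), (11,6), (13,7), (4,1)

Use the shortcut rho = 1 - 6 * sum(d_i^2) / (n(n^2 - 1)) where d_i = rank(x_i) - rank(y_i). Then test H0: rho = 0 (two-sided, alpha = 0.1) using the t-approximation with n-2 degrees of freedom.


Step 1: Rank x and y separately (midranks; no ties here).
rank(x): 20->11, 7->3, 6->2, 17->9, 8->4, 16->8, 10->5, 18->10, 11->6, 13->7, 4->1
rank(y): 11->11, 3->3, 2->2, 4->4, 9->9, 8->8, 5->5, 10->10, 6->6, 7->7, 1->1
Step 2: d_i = R_x(i) - R_y(i); compute d_i^2.
  (11-11)^2=0, (3-3)^2=0, (2-2)^2=0, (9-4)^2=25, (4-9)^2=25, (8-8)^2=0, (5-5)^2=0, (10-10)^2=0, (6-6)^2=0, (7-7)^2=0, (1-1)^2=0
sum(d^2) = 50.
Step 3: rho = 1 - 6*50 / (11*(11^2 - 1)) = 1 - 300/1320 = 0.772727.
Step 4: Under H0, t = rho * sqrt((n-2)/(1-rho^2)) = 3.6522 ~ t(9).
Step 5: Two-sided p-value from the t-distribution with 9 df = 0.005299.
Step 6: alpha = 0.1. reject H0.

rho = 0.7727, p = 0.005299, reject H0 at alpha = 0.1.


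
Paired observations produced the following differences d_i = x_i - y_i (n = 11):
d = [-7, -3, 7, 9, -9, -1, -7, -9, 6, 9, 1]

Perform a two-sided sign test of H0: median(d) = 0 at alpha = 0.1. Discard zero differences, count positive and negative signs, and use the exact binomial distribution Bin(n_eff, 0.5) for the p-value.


Step 1: Discard zero differences. Original n = 11; n_eff = number of nonzero differences = 11.
Nonzero differences (with sign): -7, -3, +7, +9, -9, -1, -7, -9, +6, +9, +1
Step 2: Count signs: positive = 5, negative = 6.
Step 3: Under H0: P(positive) = 0.5, so the number of positives S ~ Bin(11, 0.5).
Step 4: Two-sided exact p-value = sum of Bin(11,0.5) probabilities at or below the observed probability = 1.000000.
Step 5: alpha = 0.1. fail to reject H0.

n_eff = 11, pos = 5, neg = 6, p = 1.000000, fail to reject H0.


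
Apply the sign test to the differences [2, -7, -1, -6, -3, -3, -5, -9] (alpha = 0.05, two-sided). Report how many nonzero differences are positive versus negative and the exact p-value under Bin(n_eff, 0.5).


Step 1: Discard zero differences. Original n = 8; n_eff = number of nonzero differences = 8.
Nonzero differences (with sign): +2, -7, -1, -6, -3, -3, -5, -9
Step 2: Count signs: positive = 1, negative = 7.
Step 3: Under H0: P(positive) = 0.5, so the number of positives S ~ Bin(8, 0.5).
Step 4: Two-sided exact p-value = sum of Bin(8,0.5) probabilities at or below the observed probability = 0.070312.
Step 5: alpha = 0.05. fail to reject H0.

n_eff = 8, pos = 1, neg = 7, p = 0.070312, fail to reject H0.


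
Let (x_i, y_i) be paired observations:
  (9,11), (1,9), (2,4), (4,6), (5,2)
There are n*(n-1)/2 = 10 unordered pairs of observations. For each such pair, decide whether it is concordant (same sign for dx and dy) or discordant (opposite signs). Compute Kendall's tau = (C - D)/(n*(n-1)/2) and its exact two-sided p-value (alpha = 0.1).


Step 1: Enumerate the 10 unordered pairs (i,j) with i<j and classify each by sign(x_j-x_i) * sign(y_j-y_i).
  (1,2):dx=-8,dy=-2->C; (1,3):dx=-7,dy=-7->C; (1,4):dx=-5,dy=-5->C; (1,5):dx=-4,dy=-9->C
  (2,3):dx=+1,dy=-5->D; (2,4):dx=+3,dy=-3->D; (2,5):dx=+4,dy=-7->D; (3,4):dx=+2,dy=+2->C
  (3,5):dx=+3,dy=-2->D; (4,5):dx=+1,dy=-4->D
Step 2: C = 5, D = 5, total pairs = 10.
Step 3: tau = (C - D)/(n(n-1)/2) = (5 - 5)/10 = 0.000000.
Step 4: Exact two-sided p-value (enumerate n! = 120 permutations of y under H0): p = 1.000000.
Step 5: alpha = 0.1. fail to reject H0.

tau_b = 0.0000 (C=5, D=5), p = 1.000000, fail to reject H0.


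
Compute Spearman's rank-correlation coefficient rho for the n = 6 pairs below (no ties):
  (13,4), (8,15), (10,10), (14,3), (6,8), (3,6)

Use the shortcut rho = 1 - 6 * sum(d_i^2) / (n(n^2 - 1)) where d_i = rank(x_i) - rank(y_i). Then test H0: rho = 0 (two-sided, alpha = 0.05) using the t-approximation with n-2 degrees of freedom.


Step 1: Rank x and y separately (midranks; no ties here).
rank(x): 13->5, 8->3, 10->4, 14->6, 6->2, 3->1
rank(y): 4->2, 15->6, 10->5, 3->1, 8->4, 6->3
Step 2: d_i = R_x(i) - R_y(i); compute d_i^2.
  (5-2)^2=9, (3-6)^2=9, (4-5)^2=1, (6-1)^2=25, (2-4)^2=4, (1-3)^2=4
sum(d^2) = 52.
Step 3: rho = 1 - 6*52 / (6*(6^2 - 1)) = 1 - 312/210 = -0.485714.
Step 4: Under H0, t = rho * sqrt((n-2)/(1-rho^2)) = -1.1113 ~ t(4).
Step 5: Two-sided p-value from the t-distribution with 4 df = 0.328723.
Step 6: alpha = 0.05. fail to reject H0.

rho = -0.4857, p = 0.328723, fail to reject H0 at alpha = 0.05.


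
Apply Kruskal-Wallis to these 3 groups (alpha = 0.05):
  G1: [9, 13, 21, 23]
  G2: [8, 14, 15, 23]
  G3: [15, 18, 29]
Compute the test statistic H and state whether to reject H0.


Step 1: Combine all N = 11 observations and assign midranks.
sorted (value, group, rank): (8,G2,1), (9,G1,2), (13,G1,3), (14,G2,4), (15,G2,5.5), (15,G3,5.5), (18,G3,7), (21,G1,8), (23,G1,9.5), (23,G2,9.5), (29,G3,11)
Step 2: Sum ranks within each group.
R_1 = 22.5 (n_1 = 4)
R_2 = 20 (n_2 = 4)
R_3 = 23.5 (n_3 = 3)
Step 3: H = 12/(N(N+1)) * sum(R_i^2/n_i) - 3(N+1)
     = 12/(11*12) * (22.5^2/4 + 20^2/4 + 23.5^2/3) - 3*12
     = 0.090909 * 410.646 - 36
     = 1.331439.
Step 4: Ties present; correction factor C = 1 - 12/(11^3 - 11) = 0.990909. Corrected H = 1.331439 / 0.990909 = 1.343654.
Step 5: Under H0, H ~ chi^2(2); p-value = 0.510774.
Step 6: alpha = 0.05. fail to reject H0.

H = 1.3437, df = 2, p = 0.510774, fail to reject H0.


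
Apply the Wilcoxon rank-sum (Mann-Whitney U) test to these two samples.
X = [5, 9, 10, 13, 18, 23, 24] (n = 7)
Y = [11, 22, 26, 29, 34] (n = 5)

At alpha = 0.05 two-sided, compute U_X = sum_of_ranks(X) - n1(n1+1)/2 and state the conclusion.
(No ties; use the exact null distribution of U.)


Step 1: Combine and sort all 12 observations; assign midranks.
sorted (value, group): (5,X), (9,X), (10,X), (11,Y), (13,X), (18,X), (22,Y), (23,X), (24,X), (26,Y), (29,Y), (34,Y)
ranks: 5->1, 9->2, 10->3, 11->4, 13->5, 18->6, 22->7, 23->8, 24->9, 26->10, 29->11, 34->12
Step 2: Rank sum for X: R1 = 1 + 2 + 3 + 5 + 6 + 8 + 9 = 34.
Step 3: U_X = R1 - n1(n1+1)/2 = 34 - 7*8/2 = 34 - 28 = 6.
       U_Y = n1*n2 - U_X = 35 - 6 = 29.
Step 4: No ties, so the exact null distribution of U (based on enumerating the C(12,7) = 792 equally likely rank assignments) gives the two-sided p-value.
Step 5: p-value = 0.073232; compare to alpha = 0.05. fail to reject H0.

U_X = 6, p = 0.073232, fail to reject H0 at alpha = 0.05.


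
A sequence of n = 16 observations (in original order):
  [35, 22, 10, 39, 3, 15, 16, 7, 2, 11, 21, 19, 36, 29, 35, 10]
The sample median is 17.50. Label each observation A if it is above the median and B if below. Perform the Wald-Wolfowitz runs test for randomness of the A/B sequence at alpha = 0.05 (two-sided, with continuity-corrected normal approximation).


Step 1: Compute median = 17.50; label A = above, B = below.
Labels in order: AABABBBBBBAAAAAB  (n_A = 8, n_B = 8)
Step 2: Count runs R = 6.
Step 3: Under H0 (random ordering), E[R] = 2*n_A*n_B/(n_A+n_B) + 1 = 2*8*8/16 + 1 = 9.0000.
        Var[R] = 2*n_A*n_B*(2*n_A*n_B - n_A - n_B) / ((n_A+n_B)^2 * (n_A+n_B-1)) = 14336/3840 = 3.7333.
        SD[R] = 1.9322.
Step 4: Continuity-corrected z = (R + 0.5 - E[R]) / SD[R] = (6 + 0.5 - 9.0000) / 1.9322 = -1.2939.
Step 5: Two-sided p-value via normal approximation = 2*(1 - Phi(|z|)) = 0.195709.
Step 6: alpha = 0.05. fail to reject H0.

R = 6, z = -1.2939, p = 0.195709, fail to reject H0.


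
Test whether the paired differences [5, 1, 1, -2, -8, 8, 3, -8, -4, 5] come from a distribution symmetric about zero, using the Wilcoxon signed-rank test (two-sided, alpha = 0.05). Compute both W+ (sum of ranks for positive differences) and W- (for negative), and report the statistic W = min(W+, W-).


Step 1: Drop any zero differences (none here) and take |d_i|.
|d| = [5, 1, 1, 2, 8, 8, 3, 8, 4, 5]
Step 2: Midrank |d_i| (ties get averaged ranks).
ranks: |5|->6.5, |1|->1.5, |1|->1.5, |2|->3, |8|->9, |8|->9, |3|->4, |8|->9, |4|->5, |5|->6.5
Step 3: Attach original signs; sum ranks with positive sign and with negative sign.
W+ = 6.5 + 1.5 + 1.5 + 9 + 4 + 6.5 = 29
W- = 3 + 9 + 9 + 5 = 26
(Check: W+ + W- = 55 should equal n(n+1)/2 = 55.)
Step 4: Test statistic W = min(W+, W-) = 26.
Step 5: Ties in |d|, so use the tie-corrected normal approximation.
        E[W] = n(n+1)/4 = 10*11/4 = 27.5.
        Tie groups: |d|=1 (t=2), |d|=5 (t=2), |d|=8 (t=3); sum(t^3 - t) = 36.
        Var[W] = n(n+1)(2n+1)/24 - sum(t^3-t)/48 = 2310/24 - 36/48 = 95.5.
        z = (W - E[W]) / sqrt(Var[W]) = (26 - 27.5) / 9.7724 = -0.1535.
        Two-sided p = 2*Phi(z) = 0.878009.
Step 6: alpha = 0.05. fail to reject H0.

W+ = 29, W- = 26, W = min = 26, p = 0.878009, fail to reject H0.


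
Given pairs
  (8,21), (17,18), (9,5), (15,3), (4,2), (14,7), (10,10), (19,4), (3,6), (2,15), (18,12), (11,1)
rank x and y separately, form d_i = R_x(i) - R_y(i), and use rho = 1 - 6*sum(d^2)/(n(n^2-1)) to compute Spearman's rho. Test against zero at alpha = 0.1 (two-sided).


Step 1: Rank x and y separately (midranks; no ties here).
rank(x): 8->4, 17->10, 9->5, 15->9, 4->3, 14->8, 10->6, 19->12, 3->2, 2->1, 18->11, 11->7
rank(y): 21->12, 18->11, 5->5, 3->3, 2->2, 7->7, 10->8, 4->4, 6->6, 15->10, 12->9, 1->1
Step 2: d_i = R_x(i) - R_y(i); compute d_i^2.
  (4-12)^2=64, (10-11)^2=1, (5-5)^2=0, (9-3)^2=36, (3-2)^2=1, (8-7)^2=1, (6-8)^2=4, (12-4)^2=64, (2-6)^2=16, (1-10)^2=81, (11-9)^2=4, (7-1)^2=36
sum(d^2) = 308.
Step 3: rho = 1 - 6*308 / (12*(12^2 - 1)) = 1 - 1848/1716 = -0.076923.
Step 4: Under H0, t = rho * sqrt((n-2)/(1-rho^2)) = -0.2440 ~ t(10).
Step 5: Two-sided p-value from the t-distribution with 10 df = 0.812183.
Step 6: alpha = 0.1. fail to reject H0.

rho = -0.0769, p = 0.812183, fail to reject H0 at alpha = 0.1.


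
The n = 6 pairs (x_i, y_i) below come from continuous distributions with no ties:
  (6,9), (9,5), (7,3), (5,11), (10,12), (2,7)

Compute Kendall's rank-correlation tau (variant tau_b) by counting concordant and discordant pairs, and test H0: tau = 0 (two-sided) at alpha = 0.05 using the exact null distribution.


Step 1: Enumerate the 15 unordered pairs (i,j) with i<j and classify each by sign(x_j-x_i) * sign(y_j-y_i).
  (1,2):dx=+3,dy=-4->D; (1,3):dx=+1,dy=-6->D; (1,4):dx=-1,dy=+2->D; (1,5):dx=+4,dy=+3->C
  (1,6):dx=-4,dy=-2->C; (2,3):dx=-2,dy=-2->C; (2,4):dx=-4,dy=+6->D; (2,5):dx=+1,dy=+7->C
  (2,6):dx=-7,dy=+2->D; (3,4):dx=-2,dy=+8->D; (3,5):dx=+3,dy=+9->C; (3,6):dx=-5,dy=+4->D
  (4,5):dx=+5,dy=+1->C; (4,6):dx=-3,dy=-4->C; (5,6):dx=-8,dy=-5->C
Step 2: C = 8, D = 7, total pairs = 15.
Step 3: tau = (C - D)/(n(n-1)/2) = (8 - 7)/15 = 0.066667.
Step 4: Exact two-sided p-value (enumerate n! = 720 permutations of y under H0): p = 1.000000.
Step 5: alpha = 0.05. fail to reject H0.

tau_b = 0.0667 (C=8, D=7), p = 1.000000, fail to reject H0.


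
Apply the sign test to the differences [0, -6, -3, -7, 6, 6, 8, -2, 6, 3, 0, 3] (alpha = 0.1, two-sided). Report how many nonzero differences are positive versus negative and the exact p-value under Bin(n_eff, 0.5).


Step 1: Discard zero differences. Original n = 12; n_eff = number of nonzero differences = 10.
Nonzero differences (with sign): -6, -3, -7, +6, +6, +8, -2, +6, +3, +3
Step 2: Count signs: positive = 6, negative = 4.
Step 3: Under H0: P(positive) = 0.5, so the number of positives S ~ Bin(10, 0.5).
Step 4: Two-sided exact p-value = sum of Bin(10,0.5) probabilities at or below the observed probability = 0.753906.
Step 5: alpha = 0.1. fail to reject H0.

n_eff = 10, pos = 6, neg = 4, p = 0.753906, fail to reject H0.


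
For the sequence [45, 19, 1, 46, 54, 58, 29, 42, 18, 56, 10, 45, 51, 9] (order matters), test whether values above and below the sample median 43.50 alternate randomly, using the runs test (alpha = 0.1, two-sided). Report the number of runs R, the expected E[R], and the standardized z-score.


Step 1: Compute median = 43.50; label A = above, B = below.
Labels in order: ABBAAABBBABAAB  (n_A = 7, n_B = 7)
Step 2: Count runs R = 8.
Step 3: Under H0 (random ordering), E[R] = 2*n_A*n_B/(n_A+n_B) + 1 = 2*7*7/14 + 1 = 8.0000.
        Var[R] = 2*n_A*n_B*(2*n_A*n_B - n_A - n_B) / ((n_A+n_B)^2 * (n_A+n_B-1)) = 8232/2548 = 3.2308.
        SD[R] = 1.7974.
Step 4: R = E[R], so z = 0 with no continuity correction.
Step 5: Two-sided p-value via normal approximation = 2*(1 - Phi(|z|)) = 1.000000.
Step 6: alpha = 0.1. fail to reject H0.

R = 8, z = 0.0000, p = 1.000000, fail to reject H0.


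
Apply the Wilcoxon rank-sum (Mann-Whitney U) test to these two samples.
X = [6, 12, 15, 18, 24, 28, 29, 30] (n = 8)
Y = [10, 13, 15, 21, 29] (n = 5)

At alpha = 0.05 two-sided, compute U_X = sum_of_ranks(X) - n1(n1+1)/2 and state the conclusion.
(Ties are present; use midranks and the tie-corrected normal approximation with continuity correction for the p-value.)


Step 1: Combine and sort all 13 observations; assign midranks.
sorted (value, group): (6,X), (10,Y), (12,X), (13,Y), (15,X), (15,Y), (18,X), (21,Y), (24,X), (28,X), (29,X), (29,Y), (30,X)
ranks: 6->1, 10->2, 12->3, 13->4, 15->5.5, 15->5.5, 18->7, 21->8, 24->9, 28->10, 29->11.5, 29->11.5, 30->13
Step 2: Rank sum for X: R1 = 1 + 3 + 5.5 + 7 + 9 + 10 + 11.5 + 13 = 60.
Step 3: U_X = R1 - n1(n1+1)/2 = 60 - 8*9/2 = 60 - 36 = 24.
       U_Y = n1*n2 - U_X = 40 - 24 = 16.
Step 4: Ties are present, so use the tie-corrected normal approximation (with continuity correction) for the p-value.
Step 5: p-value = 0.607419; compare to alpha = 0.05. fail to reject H0.

U_X = 24, p = 0.607419, fail to reject H0 at alpha = 0.05.


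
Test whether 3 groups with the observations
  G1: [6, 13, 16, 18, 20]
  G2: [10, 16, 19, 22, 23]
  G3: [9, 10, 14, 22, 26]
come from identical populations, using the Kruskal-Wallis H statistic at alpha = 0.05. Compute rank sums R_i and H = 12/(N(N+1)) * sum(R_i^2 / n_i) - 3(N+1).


Step 1: Combine all N = 15 observations and assign midranks.
sorted (value, group, rank): (6,G1,1), (9,G3,2), (10,G2,3.5), (10,G3,3.5), (13,G1,5), (14,G3,6), (16,G1,7.5), (16,G2,7.5), (18,G1,9), (19,G2,10), (20,G1,11), (22,G2,12.5), (22,G3,12.5), (23,G2,14), (26,G3,15)
Step 2: Sum ranks within each group.
R_1 = 33.5 (n_1 = 5)
R_2 = 47.5 (n_2 = 5)
R_3 = 39 (n_3 = 5)
Step 3: H = 12/(N(N+1)) * sum(R_i^2/n_i) - 3(N+1)
     = 12/(15*16) * (33.5^2/5 + 47.5^2/5 + 39^2/5) - 3*16
     = 0.050000 * 979.9 - 48
     = 0.995000.
Step 4: Ties present; correction factor C = 1 - 18/(15^3 - 15) = 0.994643. Corrected H = 0.995000 / 0.994643 = 1.000359.
Step 5: Under H0, H ~ chi^2(2); p-value = 0.606422.
Step 6: alpha = 0.05. fail to reject H0.

H = 1.0004, df = 2, p = 0.606422, fail to reject H0.


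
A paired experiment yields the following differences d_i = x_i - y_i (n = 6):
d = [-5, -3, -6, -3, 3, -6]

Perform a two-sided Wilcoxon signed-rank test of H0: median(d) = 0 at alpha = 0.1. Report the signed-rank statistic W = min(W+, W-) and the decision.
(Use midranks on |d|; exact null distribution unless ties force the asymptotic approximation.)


Step 1: Drop any zero differences (none here) and take |d_i|.
|d| = [5, 3, 6, 3, 3, 6]
Step 2: Midrank |d_i| (ties get averaged ranks).
ranks: |5|->4, |3|->2, |6|->5.5, |3|->2, |3|->2, |6|->5.5
Step 3: Attach original signs; sum ranks with positive sign and with negative sign.
W+ = 2 = 2
W- = 4 + 2 + 5.5 + 2 + 5.5 = 19
(Check: W+ + W- = 21 should equal n(n+1)/2 = 21.)
Step 4: Test statistic W = min(W+, W-) = 2.
Step 5: Ties in |d|, so use the tie-corrected normal approximation.
        E[W] = n(n+1)/4 = 6*7/4 = 10.5.
        Tie groups: |d|=3 (t=3), |d|=6 (t=2); sum(t^3 - t) = 30.
        Var[W] = n(n+1)(2n+1)/24 - sum(t^3-t)/48 = 546/24 - 30/48 = 22.125.
        z = (W - E[W]) / sqrt(Var[W]) = (2 - 10.5) / 4.7037 = -1.8071.
        Two-sided p = 2*Phi(z) = 0.070750.
Step 6: alpha = 0.1. reject H0.

W+ = 2, W- = 19, W = min = 2, p = 0.070750, reject H0.


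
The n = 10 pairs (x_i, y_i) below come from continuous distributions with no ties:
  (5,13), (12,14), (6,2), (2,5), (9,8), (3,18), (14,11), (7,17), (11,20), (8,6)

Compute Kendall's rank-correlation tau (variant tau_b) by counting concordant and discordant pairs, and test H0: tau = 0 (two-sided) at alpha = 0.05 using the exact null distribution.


Step 1: Enumerate the 45 unordered pairs (i,j) with i<j and classify each by sign(x_j-x_i) * sign(y_j-y_i).
  (1,2):dx=+7,dy=+1->C; (1,3):dx=+1,dy=-11->D; (1,4):dx=-3,dy=-8->C; (1,5):dx=+4,dy=-5->D
  (1,6):dx=-2,dy=+5->D; (1,7):dx=+9,dy=-2->D; (1,8):dx=+2,dy=+4->C; (1,9):dx=+6,dy=+7->C
  (1,10):dx=+3,dy=-7->D; (2,3):dx=-6,dy=-12->C; (2,4):dx=-10,dy=-9->C; (2,5):dx=-3,dy=-6->C
  (2,6):dx=-9,dy=+4->D; (2,7):dx=+2,dy=-3->D; (2,8):dx=-5,dy=+3->D; (2,9):dx=-1,dy=+6->D
  (2,10):dx=-4,dy=-8->C; (3,4):dx=-4,dy=+3->D; (3,5):dx=+3,dy=+6->C; (3,6):dx=-3,dy=+16->D
  (3,7):dx=+8,dy=+9->C; (3,8):dx=+1,dy=+15->C; (3,9):dx=+5,dy=+18->C; (3,10):dx=+2,dy=+4->C
  (4,5):dx=+7,dy=+3->C; (4,6):dx=+1,dy=+13->C; (4,7):dx=+12,dy=+6->C; (4,8):dx=+5,dy=+12->C
  (4,9):dx=+9,dy=+15->C; (4,10):dx=+6,dy=+1->C; (5,6):dx=-6,dy=+10->D; (5,7):dx=+5,dy=+3->C
  (5,8):dx=-2,dy=+9->D; (5,9):dx=+2,dy=+12->C; (5,10):dx=-1,dy=-2->C; (6,7):dx=+11,dy=-7->D
  (6,8):dx=+4,dy=-1->D; (6,9):dx=+8,dy=+2->C; (6,10):dx=+5,dy=-12->D; (7,8):dx=-7,dy=+6->D
  (7,9):dx=-3,dy=+9->D; (7,10):dx=-6,dy=-5->C; (8,9):dx=+4,dy=+3->C; (8,10):dx=+1,dy=-11->D
  (9,10):dx=-3,dy=-14->C
Step 2: C = 26, D = 19, total pairs = 45.
Step 3: tau = (C - D)/(n(n-1)/2) = (26 - 19)/45 = 0.155556.
Step 4: Exact two-sided p-value (enumerate n! = 3628800 permutations of y under H0): p = 0.600654.
Step 5: alpha = 0.05. fail to reject H0.

tau_b = 0.1556 (C=26, D=19), p = 0.600654, fail to reject H0.


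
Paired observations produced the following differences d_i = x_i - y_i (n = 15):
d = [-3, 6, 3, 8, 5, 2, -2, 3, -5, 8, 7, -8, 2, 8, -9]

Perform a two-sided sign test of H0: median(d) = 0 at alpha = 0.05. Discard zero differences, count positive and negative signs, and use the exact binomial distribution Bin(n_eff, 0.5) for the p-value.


Step 1: Discard zero differences. Original n = 15; n_eff = number of nonzero differences = 15.
Nonzero differences (with sign): -3, +6, +3, +8, +5, +2, -2, +3, -5, +8, +7, -8, +2, +8, -9
Step 2: Count signs: positive = 10, negative = 5.
Step 3: Under H0: P(positive) = 0.5, so the number of positives S ~ Bin(15, 0.5).
Step 4: Two-sided exact p-value = sum of Bin(15,0.5) probabilities at or below the observed probability = 0.301758.
Step 5: alpha = 0.05. fail to reject H0.

n_eff = 15, pos = 10, neg = 5, p = 0.301758, fail to reject H0.


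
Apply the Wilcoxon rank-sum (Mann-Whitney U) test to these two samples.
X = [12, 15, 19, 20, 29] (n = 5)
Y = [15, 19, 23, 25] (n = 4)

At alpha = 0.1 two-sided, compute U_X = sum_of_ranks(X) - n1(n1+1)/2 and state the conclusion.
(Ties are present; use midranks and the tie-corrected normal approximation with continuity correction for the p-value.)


Step 1: Combine and sort all 9 observations; assign midranks.
sorted (value, group): (12,X), (15,X), (15,Y), (19,X), (19,Y), (20,X), (23,Y), (25,Y), (29,X)
ranks: 12->1, 15->2.5, 15->2.5, 19->4.5, 19->4.5, 20->6, 23->7, 25->8, 29->9
Step 2: Rank sum for X: R1 = 1 + 2.5 + 4.5 + 6 + 9 = 23.
Step 3: U_X = R1 - n1(n1+1)/2 = 23 - 5*6/2 = 23 - 15 = 8.
       U_Y = n1*n2 - U_X = 20 - 8 = 12.
Step 4: Ties are present, so use the tie-corrected normal approximation (with continuity correction) for the p-value.
Step 5: p-value = 0.710992; compare to alpha = 0.1. fail to reject H0.

U_X = 8, p = 0.710992, fail to reject H0 at alpha = 0.1.


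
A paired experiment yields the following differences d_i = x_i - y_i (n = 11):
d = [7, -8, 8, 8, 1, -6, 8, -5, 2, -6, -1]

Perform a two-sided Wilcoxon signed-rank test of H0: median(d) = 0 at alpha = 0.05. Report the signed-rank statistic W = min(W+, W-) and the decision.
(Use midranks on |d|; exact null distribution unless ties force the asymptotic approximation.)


Step 1: Drop any zero differences (none here) and take |d_i|.
|d| = [7, 8, 8, 8, 1, 6, 8, 5, 2, 6, 1]
Step 2: Midrank |d_i| (ties get averaged ranks).
ranks: |7|->7, |8|->9.5, |8|->9.5, |8|->9.5, |1|->1.5, |6|->5.5, |8|->9.5, |5|->4, |2|->3, |6|->5.5, |1|->1.5
Step 3: Attach original signs; sum ranks with positive sign and with negative sign.
W+ = 7 + 9.5 + 9.5 + 1.5 + 9.5 + 3 = 40
W- = 9.5 + 5.5 + 4 + 5.5 + 1.5 = 26
(Check: W+ + W- = 66 should equal n(n+1)/2 = 66.)
Step 4: Test statistic W = min(W+, W-) = 26.
Step 5: Ties in |d|, so use the tie-corrected normal approximation.
        E[W] = n(n+1)/4 = 11*12/4 = 33.
        Tie groups: |d|=1 (t=2), |d|=6 (t=2), |d|=8 (t=4); sum(t^3 - t) = 72.
        Var[W] = n(n+1)(2n+1)/24 - sum(t^3-t)/48 = 3036/24 - 72/48 = 125.
        z = (W - E[W]) / sqrt(Var[W]) = (26 - 33) / 11.1803 = -0.6261.
        Two-sided p = 2*Phi(z) = 0.531250.
Step 6: alpha = 0.05. fail to reject H0.

W+ = 40, W- = 26, W = min = 26, p = 0.531250, fail to reject H0.
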